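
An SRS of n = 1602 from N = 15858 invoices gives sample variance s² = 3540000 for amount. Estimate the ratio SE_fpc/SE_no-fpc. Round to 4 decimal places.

f = n/N = 1602/15858 = 0.10102157.
SE_no-fpc = √(s²/n) = 47.007849; SE_fpc = √((1−f)s²/n) = 44.570244.
Ratio = √(1−f) = 0.94814473.

0.9481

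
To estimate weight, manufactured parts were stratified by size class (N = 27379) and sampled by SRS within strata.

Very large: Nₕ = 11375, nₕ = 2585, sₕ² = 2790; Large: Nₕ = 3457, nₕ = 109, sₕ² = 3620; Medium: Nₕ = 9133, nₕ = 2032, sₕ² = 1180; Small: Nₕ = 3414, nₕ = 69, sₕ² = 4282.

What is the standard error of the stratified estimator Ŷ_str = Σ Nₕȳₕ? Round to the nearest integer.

Var(Ŷ_str) = Σₕ Nₕ²(1 − fₕ)sₕ²/nₕ.
Very large: 11375²·(1 − 2585/11375)·2790/2585 = 1.0791553 × 10^8.
Large: 3457²·(1 − 109/3457)·3620/109 = 3.8438542 × 10^8.
Medium: 9133²·(1 − 2032/9133)·1180/2032 = 3.766095 × 10^7.
Small: 3414²·(1 − 69/3414)·4282/69 = 7.0869148 × 10^8.
Sum = 1.2386534 × 10^9.
SE = √(1.2386534 × 10^9) = 35195.

35195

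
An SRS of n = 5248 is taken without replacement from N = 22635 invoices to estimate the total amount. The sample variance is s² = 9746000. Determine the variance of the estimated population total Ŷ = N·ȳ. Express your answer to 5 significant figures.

Var(Ŷ) = N²·Var(ȳ) = N²·(1 − n/N)·s²/n.
f = 5248/22635 = 0.23185332; Var(ȳ) = 0.76814668·9746000/5248 = 1426.5163.
Var(Ŷ) = 22635² · 1426.5163 = 7.3086596 × 10^11.

7.3087 × 10^11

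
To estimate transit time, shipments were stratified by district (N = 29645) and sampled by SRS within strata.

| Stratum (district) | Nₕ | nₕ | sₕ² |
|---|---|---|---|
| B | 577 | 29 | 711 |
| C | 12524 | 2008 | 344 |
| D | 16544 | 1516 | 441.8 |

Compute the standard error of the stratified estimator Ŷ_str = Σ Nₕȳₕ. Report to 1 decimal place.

Var(Ŷ_str) = Σₕ Nₕ²(1 − fₕ)sₕ²/nₕ.
B: 577²·(1 − 29/577)·711/29 = 7.7522537 × 10^6.
C: 12524²·(1 − 2008/12524)·344/2008 = 2.256256 × 10^7.
D: 16544²·(1 − 1516/16544)·441.8/1516 = 7.2454976 × 10^7.
Sum = 1.0276979 × 10^8.
SE = √(1.0276979 × 10^8) = 10137.5.

10137.5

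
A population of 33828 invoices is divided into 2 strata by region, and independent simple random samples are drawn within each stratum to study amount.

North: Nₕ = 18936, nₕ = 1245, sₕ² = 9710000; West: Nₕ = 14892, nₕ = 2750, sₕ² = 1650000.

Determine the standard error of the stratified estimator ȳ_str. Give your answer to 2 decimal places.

Var(ȳ_str) = Σₕ Wₕ²(1 − fₕ)sₕ²/nₕ with Wₕ = Nₕ/N, N = 33828.
North: Wₕ = 0.55977297; term = 0.55977297²·(1 − 0.06574778)·9710000/1245 = 2283.168.
West: Wₕ = 0.44022703; term = 0.44022703²·(1 − 0.18466291)·1650000/2750 = 94.807318.
Sum = 2377.9753.
SE = √(2377.9753) = 48.76.

48.76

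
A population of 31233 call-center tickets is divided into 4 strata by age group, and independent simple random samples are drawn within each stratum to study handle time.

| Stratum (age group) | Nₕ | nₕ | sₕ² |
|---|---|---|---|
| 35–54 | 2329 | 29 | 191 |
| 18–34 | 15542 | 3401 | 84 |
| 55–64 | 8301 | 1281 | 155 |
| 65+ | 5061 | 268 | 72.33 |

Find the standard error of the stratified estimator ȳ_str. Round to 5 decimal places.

0.23427

Var(ȳ_str) = Σₕ Wₕ²(1 − fₕ)sₕ²/nₕ with Wₕ = Nₕ/N, N = 31233.
35–54: Wₕ = 0.07456857; term = 0.07456857²·(1 − 0.01245170)·191/29 = 0.036166401.
18–34: Wₕ = 0.49761470; term = 0.49761470²·(1 − 0.21882641)·84/3401 = 0.0047775651.
55–64: Wₕ = 0.26577658; term = 0.26577658²·(1 − 0.15431876)·155/1281 = 0.0072280757.
65+: Wₕ = 0.16204015; term = 0.16204015²·(1 − 0.05295396)·72.33/268 = 0.0067111977.
Sum = 0.05488324.
SE = √(0.05488324) = 0.23427.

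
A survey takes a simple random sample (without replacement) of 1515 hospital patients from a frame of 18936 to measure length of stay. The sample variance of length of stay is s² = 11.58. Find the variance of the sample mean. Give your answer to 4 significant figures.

0.007032

Under SRS without replacement, Var(ȳ) = (1 − f)·s²/n with f = n/N = 1515/18936 = 0.08000634.
Var(ȳ) = (1 − 0.08000634)·11.58/1515 = 0.91999366·0.0076435644 = 0.0070320308.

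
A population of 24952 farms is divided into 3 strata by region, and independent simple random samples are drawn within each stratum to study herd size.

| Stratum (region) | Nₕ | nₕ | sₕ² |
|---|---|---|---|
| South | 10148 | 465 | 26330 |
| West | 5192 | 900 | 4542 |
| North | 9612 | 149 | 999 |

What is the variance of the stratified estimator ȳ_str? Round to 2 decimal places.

Var(ȳ_str) = Σₕ Wₕ²(1 − fₕ)sₕ²/nₕ with Wₕ = Nₕ/N, N = 24952.
South: Wₕ = 0.40670087; term = 0.40670087²·(1 − 0.04582184)·26330/465 = 8.9367081.
West: Wₕ = 0.20807951; term = 0.20807951²·(1 − 0.17334361)·4542/900 = 0.18062934.
North: Wₕ = 0.38521962; term = 0.38521962²·(1 − 0.01550146)·999/149 = 0.97951502.
Sum = 10.096852.

10.10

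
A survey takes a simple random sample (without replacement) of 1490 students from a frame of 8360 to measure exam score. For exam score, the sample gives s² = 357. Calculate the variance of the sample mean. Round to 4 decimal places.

Under SRS without replacement, Var(ȳ) = (1 − f)·s²/n with f = n/N = 1490/8360 = 0.17822967.
Var(ȳ) = (1 − 0.17822967)·357/1490 = 0.82177033·0.23959732 = 0.19689397.

0.1969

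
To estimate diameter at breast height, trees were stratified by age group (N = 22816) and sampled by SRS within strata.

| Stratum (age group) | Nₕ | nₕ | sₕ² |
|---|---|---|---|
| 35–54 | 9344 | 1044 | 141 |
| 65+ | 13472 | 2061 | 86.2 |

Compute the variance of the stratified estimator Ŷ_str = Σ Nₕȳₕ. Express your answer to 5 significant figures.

1.6904 × 10^7

Var(Ŷ_str) = Σₕ Nₕ²(1 − fₕ)sₕ²/nₕ.
35–54: 9344²·(1 − 1044/9344)·141/1044 = 1.0474409 × 10^7.
65+: 13472²·(1 − 2061/13472)·86.2/2061 = 6.4296163 × 10^6.
Sum = 1.6904025 × 10^7.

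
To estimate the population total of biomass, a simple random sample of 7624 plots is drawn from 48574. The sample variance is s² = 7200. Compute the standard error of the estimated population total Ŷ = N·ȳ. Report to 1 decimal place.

43341.5

Var(Ŷ) = N²·Var(ȳ) = N²·(1 − n/N)·s²/n.
f = 7624/48574 = 0.15695640; Var(ȳ) = 0.84304360·7200/7624 = 0.7961587.
Var(Ŷ) = 48574² · 0.7961587 = 1.8784835 × 10^9.
SE(Ŷ) = √(1.8784835 × 10^9) = 43341.5.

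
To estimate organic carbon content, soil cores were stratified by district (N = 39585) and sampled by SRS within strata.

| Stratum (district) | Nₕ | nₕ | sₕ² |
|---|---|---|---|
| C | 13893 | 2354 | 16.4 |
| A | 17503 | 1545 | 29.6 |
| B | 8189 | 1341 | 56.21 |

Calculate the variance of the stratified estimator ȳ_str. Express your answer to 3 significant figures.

Var(ȳ_str) = Σₕ Wₕ²(1 − fₕ)sₕ²/nₕ with Wₕ = Nₕ/N, N = 39585.
C: Wₕ = 0.35096628; term = 0.35096628²·(1 − 0.16943785)·16.4/2354 = 7.1275505 × 10^-4.
A: Wₕ = 0.44216244; term = 0.44216244²·(1 − 0.08827058)·29.6/1545 = 0.0034150171.
B: Wₕ = 0.20687129; term = 0.20687129²·(1 − 0.16375626)·56.21/1341 = 0.0015000928.
Sum = 0.005627865.

0.00563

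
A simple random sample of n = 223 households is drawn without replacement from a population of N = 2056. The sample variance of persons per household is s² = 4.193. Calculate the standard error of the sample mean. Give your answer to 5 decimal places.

0.12947

Under SRS without replacement, Var(ȳ) = (1 − f)·s²/n with f = n/N = 223/2056 = 0.10846304.
Var(ȳ) = (1 − 0.10846304)·4.193/223 = 0.89153696·0.018802691 = 0.016763294.
SE(ȳ) = √(0.016763294) = 0.12947.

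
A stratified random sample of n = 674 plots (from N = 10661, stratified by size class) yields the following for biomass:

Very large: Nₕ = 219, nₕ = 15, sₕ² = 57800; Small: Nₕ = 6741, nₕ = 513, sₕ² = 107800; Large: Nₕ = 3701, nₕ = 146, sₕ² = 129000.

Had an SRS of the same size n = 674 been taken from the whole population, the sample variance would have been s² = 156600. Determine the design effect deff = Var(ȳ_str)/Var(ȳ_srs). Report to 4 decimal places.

0.8335

Var(ȳ_str) = Σ Wₕ²(1−fₕ)sₕ²/nₕ with Wₕ = Nₕ/10661:
  Very large: (219/10661)²·(1−15/219)·57800/15 = 1.5146594
  Small: (6741/10661)²·(1−513/6741)·107800/513 = 77.620858
  Large: (3701/10661)²·(1−146/3701)·129000/146 = 102.28211
  → Var(ȳ_str) = 181.41763.
Var(ȳ_srs) = (1 − 674/10661)·156600/674 = 217.65516.
deff = 181.41763 / 217.65516 = 0.8335.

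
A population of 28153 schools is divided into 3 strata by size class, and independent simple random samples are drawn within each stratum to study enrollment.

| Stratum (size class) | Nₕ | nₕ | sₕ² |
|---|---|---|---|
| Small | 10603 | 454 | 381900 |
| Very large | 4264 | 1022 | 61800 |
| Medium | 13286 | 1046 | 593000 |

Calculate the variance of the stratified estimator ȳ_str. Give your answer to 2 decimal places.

231.58

Var(ȳ_str) = Σₕ Wₕ²(1 − fₕ)sₕ²/nₕ with Wₕ = Nₕ/N, N = 28153.
Small: Wₕ = 0.37662061; term = 0.37662061²·(1 − 0.04281807)·381900/454 = 114.20798.
Very large: Wₕ = 0.15145810; term = 0.15145810²·(1 − 0.23968105)·61800/1022 = 1.0546745.
Medium: Wₕ = 0.47192129; term = 0.47192129²·(1 − 0.07872949)·593000/1046 = 116.31864.
Sum = 231.58129.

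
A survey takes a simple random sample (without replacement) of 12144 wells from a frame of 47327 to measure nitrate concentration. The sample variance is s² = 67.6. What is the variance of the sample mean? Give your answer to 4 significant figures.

Under SRS without replacement, Var(ȳ) = (1 − f)·s²/n with f = n/N = 12144/47327 = 0.25659771.
Var(ȳ) = (1 − 0.25659771)·67.6/12144 = 0.74340229·0.0055665349 = 0.0041381748.

0.004138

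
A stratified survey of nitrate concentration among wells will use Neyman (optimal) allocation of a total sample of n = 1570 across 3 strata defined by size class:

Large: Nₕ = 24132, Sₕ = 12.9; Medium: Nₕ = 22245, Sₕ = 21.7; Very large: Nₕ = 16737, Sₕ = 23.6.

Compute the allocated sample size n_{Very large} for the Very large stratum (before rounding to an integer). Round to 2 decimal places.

Neyman allocation: nₕ = n·NₕSₕ / Σⱼ NⱼSⱼ.
Σ NⱼSⱼ = 24132·12.9 + 22245·21.7 + 16737·23.6 = 1.1890125 × 10^6.
n_{Very large} = 1570·16737·23.6 / (1.1890125 × 10^6) = 521.56.

521.56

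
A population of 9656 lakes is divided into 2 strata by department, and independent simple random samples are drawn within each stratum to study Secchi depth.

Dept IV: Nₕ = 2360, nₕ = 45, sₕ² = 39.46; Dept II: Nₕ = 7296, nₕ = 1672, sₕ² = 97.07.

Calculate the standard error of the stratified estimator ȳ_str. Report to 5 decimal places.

Var(ȳ_str) = Σₕ Wₕ²(1 − fₕ)sₕ²/nₕ with Wₕ = Nₕ/N, N = 9656.
Dept IV: Wₕ = 0.24440762; term = 0.24440762²·(1 − 0.01906780)·39.46/45 = 0.051382242.
Dept II: Wₕ = 0.75559238; term = 0.75559238²·(1 − 0.22916667)·97.07/1672 = 0.025549616.
Sum = 0.076931858.
SE = √(0.076931858) = 0.27737.

0.27737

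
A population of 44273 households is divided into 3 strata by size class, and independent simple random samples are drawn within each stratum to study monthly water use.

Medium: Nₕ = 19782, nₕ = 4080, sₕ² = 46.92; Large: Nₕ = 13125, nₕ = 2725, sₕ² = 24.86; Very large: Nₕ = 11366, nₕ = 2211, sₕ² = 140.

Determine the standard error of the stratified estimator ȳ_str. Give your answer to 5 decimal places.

Var(ȳ_str) = Σₕ Wₕ²(1 − fₕ)sₕ²/nₕ with Wₕ = Nₕ/N, N = 44273.
Medium: Wₕ = 0.44681860; term = 0.44681860²·(1 − 0.20624810)·46.92/4080 = 0.0018224059.
Large: Wₕ = 0.29645608; term = 0.29645608²·(1 − 0.20761905)·24.86/2725 = 6.3531538 × 10^-4.
Very large: Wₕ = 0.25672532; term = 0.25672532²·(1 − 0.19452754)·140/2211 = 0.0033614557.
Sum = 0.005819177.
SE = √(0.005819177) = 0.07628.

0.07628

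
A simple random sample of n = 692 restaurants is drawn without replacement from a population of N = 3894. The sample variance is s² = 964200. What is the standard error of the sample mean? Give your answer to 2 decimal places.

Under SRS without replacement, Var(ȳ) = (1 − f)·s²/n with f = n/N = 692/3894 = 0.17770930.
Var(ȳ) = (1 − 0.17770930)·964200/692 = 0.82229070·1393.3526 = 1145.7409.
SE(ȳ) = √(1145.7409) = 33.85.

33.85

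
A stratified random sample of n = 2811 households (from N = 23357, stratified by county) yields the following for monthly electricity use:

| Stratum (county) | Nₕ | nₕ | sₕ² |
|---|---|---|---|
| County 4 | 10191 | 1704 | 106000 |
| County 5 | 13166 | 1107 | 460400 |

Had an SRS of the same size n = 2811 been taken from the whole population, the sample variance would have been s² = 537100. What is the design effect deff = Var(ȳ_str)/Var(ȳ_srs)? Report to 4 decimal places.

0.7788

Var(ȳ_str) = Σ Wₕ²(1−fₕ)sₕ²/nₕ with Wₕ = Nₕ/23357:
  County 4: (10191/23357)²·(1−1704/10191)·106000/1704 = 9.8621853
  County 5: (13166/23357)²·(1−1107/13166)·460400/1107 = 121.03716
  → Var(ȳ_str) = 130.89935.
Var(ȳ_srs) = (1 − 2811/23357)·537100/2811 = 168.07555.
deff = 130.89935 / 168.07555 = 0.7788.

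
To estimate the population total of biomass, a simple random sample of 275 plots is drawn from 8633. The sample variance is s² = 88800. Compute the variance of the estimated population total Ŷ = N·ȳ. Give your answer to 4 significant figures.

Var(Ŷ) = N²·Var(ȳ) = N²·(1 − n/N)·s²/n.
f = 275/8633 = 0.03185451; Var(ȳ) = 0.96814549·88800/275 = 312.62298.
Var(Ŷ) = 8633² · 312.62298 = 2.3299381 × 10^10.

2.330 × 10^10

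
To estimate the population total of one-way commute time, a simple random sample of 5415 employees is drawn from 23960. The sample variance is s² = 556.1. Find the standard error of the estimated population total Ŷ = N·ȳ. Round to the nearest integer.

Var(Ŷ) = N²·Var(ȳ) = N²·(1 − n/N)·s²/n.
f = 5415/23960 = 0.22600167; Var(ȳ) = 0.77399833·556.1/5415 = 0.079486698.
Var(Ŷ) = 23960² · 0.079486698 = 4.5631851 × 10^7.
SE(Ŷ) = √(4.5631851 × 10^7) = 6755.

6755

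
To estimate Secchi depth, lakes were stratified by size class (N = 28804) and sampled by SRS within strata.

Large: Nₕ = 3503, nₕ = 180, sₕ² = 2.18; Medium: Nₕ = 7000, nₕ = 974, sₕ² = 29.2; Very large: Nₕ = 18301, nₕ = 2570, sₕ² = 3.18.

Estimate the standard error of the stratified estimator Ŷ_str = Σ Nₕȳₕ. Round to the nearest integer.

Var(Ŷ_str) = Σₕ Nₕ²(1 − fₕ)sₕ²/nₕ.
Large: 3503²·(1 − 180/3503)·2.18/180 = 140979.01.
Medium: 7000²·(1 − 974/7000)·29.2/974 = 1.2645938 × 10^6.
Very large: 18301²·(1 − 2570/18301)·3.18/2570 = 356225.62.
Sum = 1.7617984 × 10^6.
SE = √(1.7617984 × 10^6) = 1327.

1327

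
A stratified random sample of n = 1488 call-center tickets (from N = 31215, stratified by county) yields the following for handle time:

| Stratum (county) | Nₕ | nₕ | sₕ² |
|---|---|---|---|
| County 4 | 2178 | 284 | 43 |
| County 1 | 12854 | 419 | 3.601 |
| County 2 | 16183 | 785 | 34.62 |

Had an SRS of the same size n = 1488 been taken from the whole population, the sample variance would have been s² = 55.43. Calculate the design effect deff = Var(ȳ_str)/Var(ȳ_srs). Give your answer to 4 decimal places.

0.3757

Var(ȳ_str) = Σ Wₕ²(1−fₕ)sₕ²/nₕ with Wₕ = Nₕ/31215:
  County 4: (2178/31215)²·(1−284/2178)·43/284 = 6.4100481 × 10^-4
  County 1: (12854/31215)²·(1−419/12854)·3.601/419 = 0.0014098292
  County 2: (16183/31215)²·(1−785/16183)·34.62/785 = 0.011278571
  → Var(ȳ_str) = 0.013329405.
Var(ȳ_srs) = (1 − 1488/31215)·55.43/1488 = 0.035475595.
deff = 0.013329405 / 0.035475595 = 0.3757.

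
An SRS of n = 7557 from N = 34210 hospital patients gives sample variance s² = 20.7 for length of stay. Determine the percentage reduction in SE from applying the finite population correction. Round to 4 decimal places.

11.7334

f = n/N = 7557/34210 = 0.22090032.
SE_no-fpc = √(s²/n) = 0.052337197; SE_fpc = √((1−f)s²/n) = 0.046196277.
Ratio = √(1−f) = 0.88266623. Reduction = 100·(1 − 0.88266623) = 11.7334%.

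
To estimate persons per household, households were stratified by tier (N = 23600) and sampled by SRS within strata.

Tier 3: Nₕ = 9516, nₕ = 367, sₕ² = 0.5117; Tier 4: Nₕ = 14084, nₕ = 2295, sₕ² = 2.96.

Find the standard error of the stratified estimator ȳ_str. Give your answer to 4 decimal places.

0.0245

Var(ȳ_str) = Σₕ Wₕ²(1 − fₕ)sₕ²/nₕ with Wₕ = Nₕ/N, N = 23600.
Tier 3: Wₕ = 0.40322034; term = 0.40322034²·(1 − 0.03856662)·0.5117/367 = 2.1794826 × 10^-4.
Tier 4: Wₕ = 0.59677966; term = 0.59677966²·(1 − 0.16295087)·2.96/2295 = 3.8449261 × 10^-4.
Sum = 6.0244087 × 10^-4.
SE = √(6.0244087 × 10^-4) = 0.0245.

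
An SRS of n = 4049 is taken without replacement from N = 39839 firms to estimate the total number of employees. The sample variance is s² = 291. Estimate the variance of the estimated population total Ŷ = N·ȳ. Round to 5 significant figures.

Var(Ŷ) = N²·Var(ȳ) = N²·(1 − n/N)·s²/n.
f = 4049/39839 = 0.10163408; Var(ȳ) = 0.89836592·291/4049 = 0.064565197.
Var(Ŷ) = 39839² · 0.064565197 = 1.0247439 × 10^8.

1.0247 × 10^8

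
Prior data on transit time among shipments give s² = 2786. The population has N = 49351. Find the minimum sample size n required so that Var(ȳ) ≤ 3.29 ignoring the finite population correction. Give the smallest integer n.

847

Without fpc, n₀ = s²/D = 2786/3.29 = 846.8085.
Rounding up, n = 847.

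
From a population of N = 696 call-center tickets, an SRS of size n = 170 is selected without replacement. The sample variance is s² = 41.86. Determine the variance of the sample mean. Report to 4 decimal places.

0.1861

Under SRS without replacement, Var(ȳ) = (1 − f)·s²/n with f = n/N = 170/696 = 0.24425287.
Var(ȳ) = (1 − 0.24425287)·41.86/170 = 0.75574713·0.24623529 = 0.18609162.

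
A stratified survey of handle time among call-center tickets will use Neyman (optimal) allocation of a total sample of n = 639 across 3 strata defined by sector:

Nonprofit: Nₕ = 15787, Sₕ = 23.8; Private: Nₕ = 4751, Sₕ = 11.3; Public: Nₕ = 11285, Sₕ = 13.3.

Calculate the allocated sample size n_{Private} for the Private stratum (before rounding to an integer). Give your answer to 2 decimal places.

Neyman allocation: nₕ = n·NₕSₕ / Σⱼ NⱼSⱼ.
Σ NⱼSⱼ = 15787·23.8 + 4751·11.3 + 11285·13.3 = 579507.4.
n_{Private} = 639·4751·11.3 / 579507.4 = 59.20.

59.20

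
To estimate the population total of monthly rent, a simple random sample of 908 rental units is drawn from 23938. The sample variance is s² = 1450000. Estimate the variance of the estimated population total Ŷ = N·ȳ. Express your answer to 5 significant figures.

Var(Ŷ) = N²·Var(ȳ) = N²·(1 − n/N)·s²/n.
f = 908/23938 = 0.03793132; Var(ȳ) = 0.96206868·1450000/908 = 1536.3432.
Var(Ŷ) = 23938² · 1536.3432 = 8.8036743 × 10^11.

8.8037 × 10^11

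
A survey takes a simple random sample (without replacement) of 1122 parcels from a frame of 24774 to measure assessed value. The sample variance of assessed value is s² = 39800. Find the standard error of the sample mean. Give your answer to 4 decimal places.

5.8194

Under SRS without replacement, Var(ȳ) = (1 − f)·s²/n with f = n/N = 1122/24774 = 0.04528942.
Var(ȳ) = (1 − 0.04528942)·39800/1122 = 0.95471058·35.472371 = 33.865848.
SE(ȳ) = √(33.865848) = 5.8194.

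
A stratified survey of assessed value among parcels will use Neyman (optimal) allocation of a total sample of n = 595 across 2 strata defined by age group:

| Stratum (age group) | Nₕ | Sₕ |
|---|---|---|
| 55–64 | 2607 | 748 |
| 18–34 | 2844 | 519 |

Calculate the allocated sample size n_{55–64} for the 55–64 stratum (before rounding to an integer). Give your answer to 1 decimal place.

Neyman allocation: nₕ = n·NₕSₕ / Σⱼ NⱼSⱼ.
Σ NⱼSⱼ = 2607·748 + 2844·519 = 3.426072 × 10^6.
n_{55–64} = 595·2607·748 / (3.426072 × 10^6) = 338.7.

338.7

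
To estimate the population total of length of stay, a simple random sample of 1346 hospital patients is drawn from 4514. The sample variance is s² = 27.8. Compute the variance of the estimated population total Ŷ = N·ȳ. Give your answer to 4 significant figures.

Var(Ŷ) = N²·Var(ȳ) = N²·(1 − n/N)·s²/n.
f = 1346/4514 = 0.29818343; Var(ȳ) = 0.70181657·27.8/1346 = 0.014495171.
Var(Ŷ) = 4514² · 0.014495171 = 295356.45.

295400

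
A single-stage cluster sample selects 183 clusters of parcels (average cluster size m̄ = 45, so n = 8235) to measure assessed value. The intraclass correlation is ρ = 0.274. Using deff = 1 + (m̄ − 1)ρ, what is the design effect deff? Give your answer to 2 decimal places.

deff = 1 + (45 − 1)·0.274 = 1 + 12.056 = 13.056.

13.06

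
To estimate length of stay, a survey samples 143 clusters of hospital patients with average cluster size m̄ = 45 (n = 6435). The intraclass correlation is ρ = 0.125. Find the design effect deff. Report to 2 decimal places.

6.50

deff = 1 + (45 − 1)·0.125 = 1 + 5.5 = 6.5.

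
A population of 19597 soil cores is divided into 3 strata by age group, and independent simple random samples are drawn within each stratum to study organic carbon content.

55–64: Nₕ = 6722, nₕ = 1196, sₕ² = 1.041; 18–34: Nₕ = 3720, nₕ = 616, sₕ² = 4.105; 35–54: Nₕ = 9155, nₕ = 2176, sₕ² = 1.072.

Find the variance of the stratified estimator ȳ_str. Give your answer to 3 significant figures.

Var(ȳ_str) = Σₕ Wₕ²(1 − fₕ)sₕ²/nₕ with Wₕ = Nₕ/N, N = 19597.
55–64: Wₕ = 0.34301169; term = 0.34301169²·(1 − 0.17792324)·1.041/1196 = 8.4187915 × 10^-5.
18–34: Wₕ = 0.18982497; term = 0.18982497²·(1 − 0.16559140)·4.105/616 = 2.0036318 × 10^-4.
35–54: Wₕ = 0.46716334; term = 0.46716334²·(1 − 0.23768433)·1.072/2176 = 8.196119 × 10^-5.
Sum = 3.6651229 × 10^-4.

3.67 × 10^-4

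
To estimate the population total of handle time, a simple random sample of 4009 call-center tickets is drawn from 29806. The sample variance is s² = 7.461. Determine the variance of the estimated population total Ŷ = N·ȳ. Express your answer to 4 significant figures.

1.431 × 10^6

Var(Ŷ) = N²·Var(ȳ) = N²·(1 − n/N)·s²/n.
f = 4009/29806 = 0.13450312; Var(ȳ) = 0.86549688·7.461/4009 = 0.0016107439.
Var(Ŷ) = 29806² · 0.0016107439 = 1.4309811 × 10^6.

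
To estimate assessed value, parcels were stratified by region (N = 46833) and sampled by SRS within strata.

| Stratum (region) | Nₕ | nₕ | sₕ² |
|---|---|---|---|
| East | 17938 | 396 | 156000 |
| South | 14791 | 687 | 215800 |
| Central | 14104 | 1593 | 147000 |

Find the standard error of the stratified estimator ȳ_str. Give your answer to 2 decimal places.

9.69

Var(ȳ_str) = Σₕ Wₕ²(1 − fₕ)sₕ²/nₕ with Wₕ = Nₕ/N, N = 46833.
East: Wₕ = 0.38302052; term = 0.38302052²·(1 − 0.02207604)·156000/396 = 56.516932.
South: Wₕ = 0.31582431; term = 0.31582431²·(1 − 0.04644716)·215800/687 = 29.876559.
Central: Wₕ = 0.30115517; term = 0.30115517²·(1 − 0.11294668)·147000/1593 = 7.4238968.
Sum = 93.817388.
SE = √(93.817388) = 9.69.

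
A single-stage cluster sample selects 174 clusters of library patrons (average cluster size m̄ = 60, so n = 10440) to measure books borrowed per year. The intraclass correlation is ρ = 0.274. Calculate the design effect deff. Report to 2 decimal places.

17.17

deff = 1 + (60 − 1)·0.274 = 1 + 16.166 = 17.166.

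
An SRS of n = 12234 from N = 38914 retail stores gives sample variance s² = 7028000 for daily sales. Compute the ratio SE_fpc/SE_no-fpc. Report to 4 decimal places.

0.8280

f = n/N = 12234/38914 = 0.31438557.
SE_no-fpc = √(s²/n) = 23.967991; SE_fpc = √((1−f)s²/n) = 19.845937.
Ratio = √(1−f) = 0.82801838.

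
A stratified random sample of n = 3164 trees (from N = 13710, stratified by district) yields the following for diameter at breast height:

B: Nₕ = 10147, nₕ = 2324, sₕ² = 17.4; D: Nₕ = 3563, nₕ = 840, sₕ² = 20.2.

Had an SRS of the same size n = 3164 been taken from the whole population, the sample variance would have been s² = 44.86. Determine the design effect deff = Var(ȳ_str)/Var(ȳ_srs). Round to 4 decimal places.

Var(ȳ_str) = Σ Wₕ²(1−fₕ)sₕ²/nₕ with Wₕ = Nₕ/13710:
  B: (10147/13710)²·(1−2324/10147)·17.4/2324 = 0.0031619078
  D: (3563/13710)²·(1−840/3563)·20.2/840 = 0.0012412539
  → Var(ȳ_str) = 0.0044031617.
Var(ȳ_srs) = (1 − 3164/13710)·44.86/3164 = 0.010906191.
deff = 0.0044031617 / 0.010906191 = 0.4037.

0.4037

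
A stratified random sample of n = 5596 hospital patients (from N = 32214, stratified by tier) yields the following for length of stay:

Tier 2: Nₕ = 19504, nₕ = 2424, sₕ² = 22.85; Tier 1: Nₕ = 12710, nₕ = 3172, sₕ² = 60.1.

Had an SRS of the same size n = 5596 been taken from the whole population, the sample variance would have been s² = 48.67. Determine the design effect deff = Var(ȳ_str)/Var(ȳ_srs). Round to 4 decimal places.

0.7291

Var(ȳ_str) = Σ Wₕ²(1−fₕ)sₕ²/nₕ with Wₕ = Nₕ/32214:
  Tier 2: (19504/32214)²·(1−2424/19504)·22.85/2424 = 0.0030260482
  Tier 1: (12710/32214)²·(1−3172/12710)·60.1/3172 = 0.0022133743
  → Var(ȳ_str) = 0.0052394225.
Var(ȳ_srs) = (1 − 5596/32214)·48.67/5596 = 0.00718645.
deff = 0.0052394225 / 0.00718645 = 0.7291.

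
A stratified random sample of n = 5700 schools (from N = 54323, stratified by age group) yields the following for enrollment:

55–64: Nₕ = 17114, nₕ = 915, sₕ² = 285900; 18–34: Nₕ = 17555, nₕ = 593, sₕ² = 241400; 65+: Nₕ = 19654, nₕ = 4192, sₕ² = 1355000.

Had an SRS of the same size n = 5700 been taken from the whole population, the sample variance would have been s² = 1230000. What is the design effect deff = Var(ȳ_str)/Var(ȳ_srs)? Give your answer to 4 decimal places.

Var(ȳ_str) = Σ Wₕ²(1−fₕ)sₕ²/nₕ with Wₕ = Nₕ/54323:
  55–64: (17114/54323)²·(1−915/17114)·285900/915 = 29.353866
  18–34: (17555/54323)²·(1−593/17555)·241400/593 = 41.076457
  65+: (19654/54323)²·(1−4192/19654)·1355000/4192 = 33.286425
  → Var(ȳ_str) = 103.71675.
Var(ȳ_srs) = (1 − 5700/54323)·1230000/5700 = 193.14713.
deff = 103.71675 / 193.14713 = 0.5370.

0.5370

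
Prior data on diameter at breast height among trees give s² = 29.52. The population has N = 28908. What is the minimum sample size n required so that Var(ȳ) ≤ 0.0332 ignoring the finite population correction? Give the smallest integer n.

890

Without fpc, n₀ = s²/D = 29.52/0.0332 = 889.1566.
Rounding up, n = 890.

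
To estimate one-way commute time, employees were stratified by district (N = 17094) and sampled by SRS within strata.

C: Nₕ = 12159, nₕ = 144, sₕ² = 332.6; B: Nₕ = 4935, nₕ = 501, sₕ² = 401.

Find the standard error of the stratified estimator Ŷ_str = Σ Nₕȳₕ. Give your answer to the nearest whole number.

Var(Ŷ_str) = Σₕ Nₕ²(1 − fₕ)sₕ²/nₕ.
C: 12159²·(1 − 144/12159)·332.6/144 = 3.3742821 × 10^8.
B: 4935²·(1 − 501/4935)·401/501 = 1.7514167 × 10^7.
Sum = 3.5494238 × 10^8.
SE = √(3.5494238 × 10^8) = 18840.

18840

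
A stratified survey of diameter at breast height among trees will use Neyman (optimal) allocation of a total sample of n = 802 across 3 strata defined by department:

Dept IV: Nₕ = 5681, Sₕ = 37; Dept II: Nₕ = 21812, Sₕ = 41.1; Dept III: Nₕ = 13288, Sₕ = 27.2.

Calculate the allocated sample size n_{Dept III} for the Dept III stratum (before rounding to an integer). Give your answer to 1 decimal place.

Neyman allocation: nₕ = n·NₕSₕ / Σⱼ NⱼSⱼ.
Σ NⱼSⱼ = 5681·37 + 21812·41.1 + 13288·27.2 = 1.4681038 × 10^6.
n_{Dept III} = 802·13288·27.2 / (1.4681038 × 10^6) = 197.4.

197.4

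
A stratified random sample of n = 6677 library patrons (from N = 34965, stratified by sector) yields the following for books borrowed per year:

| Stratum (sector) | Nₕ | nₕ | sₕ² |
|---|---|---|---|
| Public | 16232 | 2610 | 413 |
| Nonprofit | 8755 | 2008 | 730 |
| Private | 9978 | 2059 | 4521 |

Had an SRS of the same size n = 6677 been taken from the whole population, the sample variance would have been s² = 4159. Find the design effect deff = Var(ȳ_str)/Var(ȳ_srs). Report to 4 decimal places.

Var(ȳ_str) = Σ Wₕ²(1−fₕ)sₕ²/nₕ with Wₕ = Nₕ/34965:
  Public: (16232/34965)²·(1−2610/16232)·413/2610 = 0.028619062
  Nonprofit: (8755/34965)²·(1−2008/8755)·730/2008 = 0.017565437
  Private: (9978/34965)²·(1−2059/9978)·4521/2059 = 0.1419139
  → Var(ȳ_str) = 0.1880984.
Var(ȳ_srs) = (1 − 6677/34965)·4159/6677 = 0.50393701.
deff = 0.1880984 / 0.50393701 = 0.3733.

0.3733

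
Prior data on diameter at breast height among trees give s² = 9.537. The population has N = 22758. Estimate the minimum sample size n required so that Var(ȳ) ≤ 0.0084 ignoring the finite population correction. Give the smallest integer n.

1136

Without fpc, n₀ = s²/D = 9.537/0.0084 = 1135.3571.
Rounding up, n = 1136.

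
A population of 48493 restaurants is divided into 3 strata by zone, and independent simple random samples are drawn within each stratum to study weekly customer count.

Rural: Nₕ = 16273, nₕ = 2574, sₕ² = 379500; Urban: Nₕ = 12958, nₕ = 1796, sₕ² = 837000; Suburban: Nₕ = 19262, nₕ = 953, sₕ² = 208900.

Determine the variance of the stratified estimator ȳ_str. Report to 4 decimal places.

75.5149

Var(ȳ_str) = Σₕ Wₕ²(1 − fₕ)sₕ²/nₕ with Wₕ = Nₕ/N, N = 48493.
Rural: Wₕ = 0.33557421; term = 0.33557421²·(1 − 0.15817612)·379500/2574 = 13.976603.
Urban: Wₕ = 0.26721382; term = 0.26721382²·(1 − 0.13860164)·837000/1796 = 28.664278.
Suburban: Wₕ = 0.39721197; term = 0.39721197²·(1 − 0.04947565)·208900/953 = 32.874067.
Sum = 75.514948.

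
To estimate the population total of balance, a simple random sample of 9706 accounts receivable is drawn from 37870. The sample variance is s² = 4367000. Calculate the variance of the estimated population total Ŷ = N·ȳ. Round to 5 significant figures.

Var(Ŷ) = N²·Var(ȳ) = N²·(1 − n/N)·s²/n.
f = 9706/37870 = 0.25629786; Var(ȳ) = 0.74370214·4367000/9706 = 334.61233.
Var(Ŷ) = 37870² · 334.61233 = 4.7987989 × 10^11.

4.7988 × 10^11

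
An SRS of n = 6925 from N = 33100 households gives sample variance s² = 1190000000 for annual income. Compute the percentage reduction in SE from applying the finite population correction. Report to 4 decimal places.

11.0739

f = n/N = 6925/33100 = 0.20921450.
SE_no-fpc = √(s²/n) = 414.53728; SE_fpc = √((1−f)s²/n) = 368.63192.
Ratio = √(1−f) = 0.88926121. Reduction = 100·(1 − 0.88926121) = 11.0739%.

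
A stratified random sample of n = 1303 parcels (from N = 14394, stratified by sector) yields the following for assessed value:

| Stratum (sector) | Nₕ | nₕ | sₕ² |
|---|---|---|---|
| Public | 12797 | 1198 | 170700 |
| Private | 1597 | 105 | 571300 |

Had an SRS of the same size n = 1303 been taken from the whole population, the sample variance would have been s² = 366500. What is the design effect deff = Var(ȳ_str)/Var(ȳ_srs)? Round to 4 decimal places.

0.6436

Var(ȳ_str) = Σ Wₕ²(1−fₕ)sₕ²/nₕ with Wₕ = Nₕ/14394:
  Public: (12797/14394)²·(1−1198/12797)·170700/1198 = 102.08041
  Private: (1597/14394)²·(1−105/1597)·571300/105 = 62.572811
  → Var(ȳ_str) = 164.65322.
Var(ȳ_srs) = (1 − 1303/14394)·366500/1303 = 255.81199.
deff = 164.65322 / 255.81199 = 0.6436.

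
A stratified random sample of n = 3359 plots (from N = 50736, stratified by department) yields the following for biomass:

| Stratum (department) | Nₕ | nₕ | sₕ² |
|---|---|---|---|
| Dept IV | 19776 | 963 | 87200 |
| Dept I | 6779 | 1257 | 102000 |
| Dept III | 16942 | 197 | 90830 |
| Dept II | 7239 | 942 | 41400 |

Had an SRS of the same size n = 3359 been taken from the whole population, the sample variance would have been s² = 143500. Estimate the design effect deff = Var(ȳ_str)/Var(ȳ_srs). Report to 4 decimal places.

Var(ȳ_str) = Σ Wₕ²(1−fₕ)sₕ²/nₕ with Wₕ = Nₕ/50736:
  Dept IV: (19776/50736)²·(1−963/19776)·87200/963 = 13.087427
  Dept I: (6779/50736)²·(1−1257/6779)·102000/1257 = 1.1800339
  Dept III: (16942/50736)²·(1−197/16942)·90830/197 = 50.813659
  Dept II: (7239/50736)²·(1−942/7239)·41400/942 = 0.77826815
  → Var(ȳ_str) = 65.859388.
Var(ȳ_srs) = (1 − 3359/50736)·143500/3359 = 39.892681.
deff = 65.859388 / 39.892681 = 1.6509.

1.6509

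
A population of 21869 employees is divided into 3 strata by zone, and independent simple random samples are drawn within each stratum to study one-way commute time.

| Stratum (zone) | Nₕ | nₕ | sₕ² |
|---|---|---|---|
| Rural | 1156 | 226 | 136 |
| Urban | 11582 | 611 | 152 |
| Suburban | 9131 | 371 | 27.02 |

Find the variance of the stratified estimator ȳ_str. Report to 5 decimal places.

Var(ȳ_str) = Σₕ Wₕ²(1 − fₕ)sₕ²/nₕ with Wₕ = Nₕ/N, N = 21869.
Rural: Wₕ = 0.05286021; term = 0.05286021²·(1 − 0.19550173)·136/226 = 0.0013527371.
Urban: Wₕ = 0.52960812; term = 0.52960812²·(1 − 0.05275427)·152/611 = 0.066095867.
Suburban: Wₕ = 0.41753167; term = 0.41753167²·(1 − 0.04063082)·27.02/371 = 0.012180806.
Sum = 0.07962941.

0.07963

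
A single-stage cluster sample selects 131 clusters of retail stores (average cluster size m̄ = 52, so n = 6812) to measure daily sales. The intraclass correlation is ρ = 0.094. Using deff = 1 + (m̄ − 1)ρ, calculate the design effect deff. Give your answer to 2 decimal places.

deff = 1 + (52 − 1)·0.094 = 1 + 4.794 = 5.794.

5.79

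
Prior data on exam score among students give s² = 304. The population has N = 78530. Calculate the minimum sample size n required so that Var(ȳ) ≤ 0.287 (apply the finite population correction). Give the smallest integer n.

Without fpc, n₀ = s²/D = 304/0.287 = 1059.2334.
With fpc, (1 − n/N)·s²/n ≤ D requires n ≥ n₀/(1 + n₀/N) = 1059.2334/(1 + 1059.2334/78530) = 1045.1363.
Rounding up, n = 1046.

1046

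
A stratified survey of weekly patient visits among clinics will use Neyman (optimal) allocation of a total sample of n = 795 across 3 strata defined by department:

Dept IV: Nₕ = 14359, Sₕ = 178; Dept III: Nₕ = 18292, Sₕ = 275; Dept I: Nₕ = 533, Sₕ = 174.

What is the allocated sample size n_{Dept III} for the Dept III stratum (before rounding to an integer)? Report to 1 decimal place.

520.8

Neyman allocation: nₕ = n·NₕSₕ / Σⱼ NⱼSⱼ.
Σ NⱼSⱼ = 14359·178 + 18292·275 + 533·174 = 7.678944 × 10^6.
n_{Dept III} = 795·18292·275 / (7.678944 × 10^6) = 520.8.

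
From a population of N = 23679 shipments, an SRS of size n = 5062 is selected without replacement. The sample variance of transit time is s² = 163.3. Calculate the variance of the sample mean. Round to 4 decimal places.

Under SRS without replacement, Var(ȳ) = (1 − f)·s²/n with f = n/N = 5062/23679 = 0.21377592.
Var(ȳ) = (1 − 0.21377592)·163.3/5062 = 0.78622408·0.032259976 = 0.02536357.

0.0254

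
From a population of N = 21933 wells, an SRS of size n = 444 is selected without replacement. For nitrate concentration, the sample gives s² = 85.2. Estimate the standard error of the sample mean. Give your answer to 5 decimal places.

0.43360

Under SRS without replacement, Var(ȳ) = (1 − f)·s²/n with f = n/N = 444/21933 = 0.02024347.
Var(ȳ) = (1 − 0.02024347)·85.2/444 = 0.97975653·0.19189189 = 0.18800733.
SE(ȳ) = √(0.18800733) = 0.43360.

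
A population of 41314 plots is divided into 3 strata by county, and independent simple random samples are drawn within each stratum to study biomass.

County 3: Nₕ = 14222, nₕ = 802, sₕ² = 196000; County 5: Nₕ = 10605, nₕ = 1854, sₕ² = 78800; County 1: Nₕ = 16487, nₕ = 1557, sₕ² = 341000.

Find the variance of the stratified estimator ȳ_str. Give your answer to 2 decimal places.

61.22

Var(ȳ_str) = Σₕ Wₕ²(1 − fₕ)sₕ²/nₕ with Wₕ = Nₕ/N, N = 41314.
County 3: Wₕ = 0.34424166; term = 0.34424166²·(1 − 0.05639151)·196000/802 = 27.327531.
County 5: Wₕ = 0.25669265; term = 0.25669265²·(1 − 0.17482320)·78800/1854 = 2.310949.
County 1: Wₕ = 0.39906569; term = 0.39906569²·(1 − 0.09443804)·341000/1557 = 31.584407.
Sum = 61.222887.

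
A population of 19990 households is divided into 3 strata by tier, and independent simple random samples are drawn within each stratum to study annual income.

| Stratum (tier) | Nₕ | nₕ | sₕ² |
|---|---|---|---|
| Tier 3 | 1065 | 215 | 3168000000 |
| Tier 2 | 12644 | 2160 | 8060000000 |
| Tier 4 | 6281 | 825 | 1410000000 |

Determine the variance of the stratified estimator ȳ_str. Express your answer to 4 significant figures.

1.418 × 10^6

Var(ȳ_str) = Σₕ Wₕ²(1 − fₕ)sₕ²/nₕ with Wₕ = Nₕ/N, N = 19990.
Tier 3: Wₕ = 0.05327664; term = 0.05327664²·(1 − 0.20187793)·3168000000/215 = 33380.256.
Tier 2: Wₕ = 0.63251626; term = 0.63251626²·(1 − 0.17083202)·8060000000/2160 = 1.2378477 × 10^6.
Tier 4: Wₕ = 0.31420710; term = 0.31420710²·(1 − 0.13134851)·1410000000/825 = 146569.2.
Sum = 1.4177972 × 10^6.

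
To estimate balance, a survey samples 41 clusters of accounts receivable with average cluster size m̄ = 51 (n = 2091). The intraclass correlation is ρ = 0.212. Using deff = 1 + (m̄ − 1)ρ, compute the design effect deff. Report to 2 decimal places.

deff = 1 + (51 − 1)·0.212 = 1 + 10.6 = 11.6.

11.60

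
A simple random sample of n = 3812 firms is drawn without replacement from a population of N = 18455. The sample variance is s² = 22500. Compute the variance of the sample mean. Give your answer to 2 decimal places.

Under SRS without replacement, Var(ȳ) = (1 − f)·s²/n with f = n/N = 3812/18455 = 0.20655649.
Var(ȳ) = (1 − 0.20655649)·22500/3812 = 0.79344351·5.9024134 = 4.6832316.

4.68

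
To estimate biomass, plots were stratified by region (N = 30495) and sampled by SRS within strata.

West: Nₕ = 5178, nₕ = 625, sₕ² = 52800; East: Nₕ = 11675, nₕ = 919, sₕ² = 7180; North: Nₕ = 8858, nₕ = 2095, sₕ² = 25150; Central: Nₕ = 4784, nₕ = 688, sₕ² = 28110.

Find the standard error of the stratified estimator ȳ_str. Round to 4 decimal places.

2.1979

Var(ȳ_str) = Σₕ Wₕ²(1 − fₕ)sₕ²/nₕ with Wₕ = Nₕ/N, N = 30495.
West: Wₕ = 0.16979833; term = 0.16979833²·(1 − 0.12070297)·52800/625 = 2.1416886.
East: Wₕ = 0.38284965; term = 0.38284965²·(1 − 0.07871520)·7180/919 = 1.0550167.
North: Wₕ = 0.29047385; term = 0.29047385²·(1 − 0.23650937)·25150/2095 = 0.77334227.
Central: Wₕ = 0.15687818; term = 0.15687818²·(1 − 0.14381271)·28110/688 = 0.86092685.
Sum = 4.8309744.
SE = √(4.8309744) = 2.1979.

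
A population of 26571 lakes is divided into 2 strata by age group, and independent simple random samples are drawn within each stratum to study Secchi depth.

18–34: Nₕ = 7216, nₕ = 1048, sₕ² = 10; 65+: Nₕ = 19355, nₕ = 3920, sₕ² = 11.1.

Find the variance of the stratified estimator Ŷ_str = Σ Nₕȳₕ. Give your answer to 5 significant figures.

Var(Ŷ_str) = Σₕ Nₕ²(1 − fₕ)sₕ²/nₕ.
18–34: 7216²·(1 − 1048/7216)·10/1048 = 424697.4.
65+: 19355²·(1 − 3920/19355)·11.1/3920 = 845934.47.
Sum = 1.2706319 × 10^6.

1.2706 × 10^6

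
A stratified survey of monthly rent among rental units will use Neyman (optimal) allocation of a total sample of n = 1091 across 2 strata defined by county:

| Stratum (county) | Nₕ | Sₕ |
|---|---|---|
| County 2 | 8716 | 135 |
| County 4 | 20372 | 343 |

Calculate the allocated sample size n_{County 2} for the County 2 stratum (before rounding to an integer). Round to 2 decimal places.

Neyman allocation: nₕ = n·NₕSₕ / Σⱼ NⱼSⱼ.
Σ NⱼSⱼ = 8716·135 + 20372·343 = 8.164256 × 10^6.
n_{County 2} = 1091·8716·135 / (8.164256 × 10^6) = 157.24.

157.24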